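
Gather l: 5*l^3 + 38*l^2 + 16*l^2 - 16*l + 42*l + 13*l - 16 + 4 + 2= 5*l^3 + 54*l^2 + 39*l - 10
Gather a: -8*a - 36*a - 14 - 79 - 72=-44*a - 165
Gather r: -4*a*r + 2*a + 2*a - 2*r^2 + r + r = 4*a - 2*r^2 + r*(2 - 4*a)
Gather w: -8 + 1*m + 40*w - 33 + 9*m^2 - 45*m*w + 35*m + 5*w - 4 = 9*m^2 + 36*m + w*(45 - 45*m) - 45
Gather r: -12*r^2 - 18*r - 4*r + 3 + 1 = -12*r^2 - 22*r + 4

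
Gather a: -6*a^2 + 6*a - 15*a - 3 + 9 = -6*a^2 - 9*a + 6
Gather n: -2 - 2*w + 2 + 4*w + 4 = 2*w + 4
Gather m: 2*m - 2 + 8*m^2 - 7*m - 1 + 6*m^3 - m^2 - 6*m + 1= 6*m^3 + 7*m^2 - 11*m - 2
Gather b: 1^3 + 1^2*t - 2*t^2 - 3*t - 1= -2*t^2 - 2*t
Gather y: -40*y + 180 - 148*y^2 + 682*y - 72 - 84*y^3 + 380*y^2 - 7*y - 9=-84*y^3 + 232*y^2 + 635*y + 99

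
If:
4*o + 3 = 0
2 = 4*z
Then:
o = -3/4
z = 1/2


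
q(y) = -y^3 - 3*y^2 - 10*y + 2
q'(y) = -3*y^2 - 6*y - 10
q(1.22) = -16.48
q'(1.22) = -21.79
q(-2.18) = 19.90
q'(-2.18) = -11.18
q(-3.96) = 56.65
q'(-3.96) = -33.28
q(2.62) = -62.78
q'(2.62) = -46.31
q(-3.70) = 48.58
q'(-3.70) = -28.87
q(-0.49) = 6.30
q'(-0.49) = -7.78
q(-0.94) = 9.58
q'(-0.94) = -7.01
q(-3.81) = 51.86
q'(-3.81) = -30.69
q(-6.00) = 170.00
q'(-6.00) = -82.00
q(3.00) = -82.00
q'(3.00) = -55.00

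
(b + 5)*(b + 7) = b^2 + 12*b + 35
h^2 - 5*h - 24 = (h - 8)*(h + 3)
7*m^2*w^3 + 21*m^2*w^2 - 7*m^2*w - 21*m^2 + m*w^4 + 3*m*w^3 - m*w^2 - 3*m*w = (7*m + w)*(w - 1)*(w + 3)*(m*w + m)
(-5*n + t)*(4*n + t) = -20*n^2 - n*t + t^2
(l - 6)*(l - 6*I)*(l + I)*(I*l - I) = I*l^4 + 5*l^3 - 7*I*l^3 - 35*l^2 + 12*I*l^2 + 30*l - 42*I*l + 36*I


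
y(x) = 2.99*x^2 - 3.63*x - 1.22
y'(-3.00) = -21.57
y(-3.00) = 36.58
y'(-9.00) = -57.45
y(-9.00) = 273.64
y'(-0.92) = -9.13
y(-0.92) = 4.65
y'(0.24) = -2.19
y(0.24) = -1.92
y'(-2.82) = -20.49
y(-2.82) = 32.79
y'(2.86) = 13.47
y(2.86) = 12.86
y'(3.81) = 19.15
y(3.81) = 28.35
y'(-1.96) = -15.35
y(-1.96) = 17.38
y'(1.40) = 4.74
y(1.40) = -0.44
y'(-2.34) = -17.62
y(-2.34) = 23.65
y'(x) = 5.98*x - 3.63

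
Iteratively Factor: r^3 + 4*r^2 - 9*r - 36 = (r + 3)*(r^2 + r - 12) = (r + 3)*(r + 4)*(r - 3)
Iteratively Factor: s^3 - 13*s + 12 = (s + 4)*(s^2 - 4*s + 3) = (s - 3)*(s + 4)*(s - 1)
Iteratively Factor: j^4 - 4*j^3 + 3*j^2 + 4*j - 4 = (j - 2)*(j^3 - 2*j^2 - j + 2) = (j - 2)*(j + 1)*(j^2 - 3*j + 2) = (j - 2)*(j - 1)*(j + 1)*(j - 2)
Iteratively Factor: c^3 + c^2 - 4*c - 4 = (c + 2)*(c^2 - c - 2) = (c + 1)*(c + 2)*(c - 2)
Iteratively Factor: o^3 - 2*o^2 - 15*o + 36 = (o + 4)*(o^2 - 6*o + 9) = (o - 3)*(o + 4)*(o - 3)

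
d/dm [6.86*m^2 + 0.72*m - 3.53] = 13.72*m + 0.72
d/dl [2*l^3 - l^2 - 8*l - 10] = 6*l^2 - 2*l - 8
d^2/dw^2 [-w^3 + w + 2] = -6*w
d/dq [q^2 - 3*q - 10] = 2*q - 3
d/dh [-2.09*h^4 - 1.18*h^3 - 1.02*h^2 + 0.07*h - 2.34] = -8.36*h^3 - 3.54*h^2 - 2.04*h + 0.07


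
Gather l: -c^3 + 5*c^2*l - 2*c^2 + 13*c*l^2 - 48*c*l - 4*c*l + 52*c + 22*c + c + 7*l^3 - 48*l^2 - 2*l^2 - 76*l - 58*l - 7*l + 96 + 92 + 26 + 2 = -c^3 - 2*c^2 + 75*c + 7*l^3 + l^2*(13*c - 50) + l*(5*c^2 - 52*c - 141) + 216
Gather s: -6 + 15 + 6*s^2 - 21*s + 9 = 6*s^2 - 21*s + 18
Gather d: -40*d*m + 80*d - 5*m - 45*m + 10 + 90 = d*(80 - 40*m) - 50*m + 100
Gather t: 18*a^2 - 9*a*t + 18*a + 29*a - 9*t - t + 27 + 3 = 18*a^2 + 47*a + t*(-9*a - 10) + 30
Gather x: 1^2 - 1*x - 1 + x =0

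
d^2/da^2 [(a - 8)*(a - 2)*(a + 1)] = 6*a - 18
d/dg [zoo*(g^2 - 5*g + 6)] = zoo*(g + 1)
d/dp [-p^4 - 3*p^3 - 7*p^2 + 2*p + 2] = -4*p^3 - 9*p^2 - 14*p + 2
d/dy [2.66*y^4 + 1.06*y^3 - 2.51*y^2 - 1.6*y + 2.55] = 10.64*y^3 + 3.18*y^2 - 5.02*y - 1.6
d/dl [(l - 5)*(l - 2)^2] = 3*(l - 4)*(l - 2)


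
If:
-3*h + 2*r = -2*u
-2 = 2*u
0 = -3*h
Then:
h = 0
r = 1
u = -1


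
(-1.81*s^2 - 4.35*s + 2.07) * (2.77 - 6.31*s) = 11.4211*s^3 + 22.4348*s^2 - 25.1112*s + 5.7339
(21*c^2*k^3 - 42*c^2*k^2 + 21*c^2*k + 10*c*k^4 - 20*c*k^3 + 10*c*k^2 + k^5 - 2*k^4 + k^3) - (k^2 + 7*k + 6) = 21*c^2*k^3 - 42*c^2*k^2 + 21*c^2*k + 10*c*k^4 - 20*c*k^3 + 10*c*k^2 + k^5 - 2*k^4 + k^3 - k^2 - 7*k - 6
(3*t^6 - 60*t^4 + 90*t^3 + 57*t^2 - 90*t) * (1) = 3*t^6 - 60*t^4 + 90*t^3 + 57*t^2 - 90*t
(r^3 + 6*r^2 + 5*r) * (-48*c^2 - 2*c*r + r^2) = -48*c^2*r^3 - 288*c^2*r^2 - 240*c^2*r - 2*c*r^4 - 12*c*r^3 - 10*c*r^2 + r^5 + 6*r^4 + 5*r^3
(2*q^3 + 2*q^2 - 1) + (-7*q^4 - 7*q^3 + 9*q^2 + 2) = -7*q^4 - 5*q^3 + 11*q^2 + 1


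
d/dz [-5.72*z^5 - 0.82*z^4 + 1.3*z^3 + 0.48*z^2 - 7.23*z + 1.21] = -28.6*z^4 - 3.28*z^3 + 3.9*z^2 + 0.96*z - 7.23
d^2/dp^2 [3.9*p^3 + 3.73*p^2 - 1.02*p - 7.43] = 23.4*p + 7.46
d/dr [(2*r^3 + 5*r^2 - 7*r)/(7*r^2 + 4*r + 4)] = (14*r^4 + 16*r^3 + 93*r^2 + 40*r - 28)/(49*r^4 + 56*r^3 + 72*r^2 + 32*r + 16)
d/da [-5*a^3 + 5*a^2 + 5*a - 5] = -15*a^2 + 10*a + 5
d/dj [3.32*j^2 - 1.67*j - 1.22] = 6.64*j - 1.67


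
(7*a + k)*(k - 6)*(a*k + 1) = 7*a^2*k^2 - 42*a^2*k + a*k^3 - 6*a*k^2 + 7*a*k - 42*a + k^2 - 6*k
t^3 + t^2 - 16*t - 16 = (t - 4)*(t + 1)*(t + 4)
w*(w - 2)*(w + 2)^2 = w^4 + 2*w^3 - 4*w^2 - 8*w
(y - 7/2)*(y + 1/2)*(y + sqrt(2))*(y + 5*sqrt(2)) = y^4 - 3*y^3 + 6*sqrt(2)*y^3 - 18*sqrt(2)*y^2 + 33*y^2/4 - 30*y - 21*sqrt(2)*y/2 - 35/2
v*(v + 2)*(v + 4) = v^3 + 6*v^2 + 8*v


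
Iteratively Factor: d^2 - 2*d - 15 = (d + 3)*(d - 5)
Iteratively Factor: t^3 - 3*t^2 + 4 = (t + 1)*(t^2 - 4*t + 4) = (t - 2)*(t + 1)*(t - 2)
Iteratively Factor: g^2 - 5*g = (g - 5)*(g)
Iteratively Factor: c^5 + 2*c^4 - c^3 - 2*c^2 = (c - 1)*(c^4 + 3*c^3 + 2*c^2) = c*(c - 1)*(c^3 + 3*c^2 + 2*c) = c*(c - 1)*(c + 1)*(c^2 + 2*c) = c*(c - 1)*(c + 1)*(c + 2)*(c)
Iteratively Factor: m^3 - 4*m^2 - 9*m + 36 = (m - 3)*(m^2 - m - 12) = (m - 4)*(m - 3)*(m + 3)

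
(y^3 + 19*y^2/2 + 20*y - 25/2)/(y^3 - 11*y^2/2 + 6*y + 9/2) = (2*y^3 + 19*y^2 + 40*y - 25)/(2*y^3 - 11*y^2 + 12*y + 9)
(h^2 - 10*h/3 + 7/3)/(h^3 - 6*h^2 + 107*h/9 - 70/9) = 3*(h - 1)/(3*h^2 - 11*h + 10)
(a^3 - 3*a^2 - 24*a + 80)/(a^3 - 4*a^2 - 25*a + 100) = (a - 4)/(a - 5)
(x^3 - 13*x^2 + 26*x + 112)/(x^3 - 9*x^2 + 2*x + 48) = (x - 7)/(x - 3)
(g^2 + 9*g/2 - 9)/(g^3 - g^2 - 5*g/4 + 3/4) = 2*(g + 6)/(2*g^2 + g - 1)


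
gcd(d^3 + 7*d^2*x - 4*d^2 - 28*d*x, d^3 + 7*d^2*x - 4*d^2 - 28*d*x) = d^3 + 7*d^2*x - 4*d^2 - 28*d*x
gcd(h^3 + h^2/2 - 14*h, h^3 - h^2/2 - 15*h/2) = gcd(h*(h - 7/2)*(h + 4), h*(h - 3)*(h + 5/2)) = h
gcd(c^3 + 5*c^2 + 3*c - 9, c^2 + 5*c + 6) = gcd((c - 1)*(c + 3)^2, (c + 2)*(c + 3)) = c + 3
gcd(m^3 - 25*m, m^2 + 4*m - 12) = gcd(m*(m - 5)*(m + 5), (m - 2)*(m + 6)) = 1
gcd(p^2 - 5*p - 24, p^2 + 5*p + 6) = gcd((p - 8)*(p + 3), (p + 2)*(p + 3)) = p + 3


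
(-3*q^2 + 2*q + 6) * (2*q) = -6*q^3 + 4*q^2 + 12*q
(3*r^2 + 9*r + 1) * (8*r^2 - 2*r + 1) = 24*r^4 + 66*r^3 - 7*r^2 + 7*r + 1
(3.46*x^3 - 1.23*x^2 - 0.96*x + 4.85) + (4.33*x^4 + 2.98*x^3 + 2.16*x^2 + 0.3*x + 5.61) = 4.33*x^4 + 6.44*x^3 + 0.93*x^2 - 0.66*x + 10.46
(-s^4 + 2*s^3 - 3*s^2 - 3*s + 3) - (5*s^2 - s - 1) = -s^4 + 2*s^3 - 8*s^2 - 2*s + 4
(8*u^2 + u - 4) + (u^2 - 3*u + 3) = 9*u^2 - 2*u - 1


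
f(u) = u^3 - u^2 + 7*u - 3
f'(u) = 3*u^2 - 2*u + 7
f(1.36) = 7.19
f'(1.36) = 9.83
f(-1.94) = -27.64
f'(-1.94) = 22.17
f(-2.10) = -31.37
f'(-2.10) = 24.43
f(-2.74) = -50.26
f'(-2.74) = 35.00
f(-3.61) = -88.35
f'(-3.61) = 53.32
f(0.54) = 0.65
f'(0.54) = 6.79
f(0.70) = 1.75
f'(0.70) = 7.07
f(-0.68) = -8.54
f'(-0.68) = 9.75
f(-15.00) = -3708.00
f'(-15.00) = 712.00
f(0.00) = -3.00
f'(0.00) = 7.00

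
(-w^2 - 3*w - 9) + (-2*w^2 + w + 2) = -3*w^2 - 2*w - 7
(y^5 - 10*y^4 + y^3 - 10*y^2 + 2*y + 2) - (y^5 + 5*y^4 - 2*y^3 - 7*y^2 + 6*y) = -15*y^4 + 3*y^3 - 3*y^2 - 4*y + 2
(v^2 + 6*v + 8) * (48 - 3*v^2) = -3*v^4 - 18*v^3 + 24*v^2 + 288*v + 384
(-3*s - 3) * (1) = -3*s - 3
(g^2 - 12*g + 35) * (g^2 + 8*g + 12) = g^4 - 4*g^3 - 49*g^2 + 136*g + 420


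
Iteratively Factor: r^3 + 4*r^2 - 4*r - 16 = (r + 4)*(r^2 - 4) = (r + 2)*(r + 4)*(r - 2)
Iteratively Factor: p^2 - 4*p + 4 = (p - 2)*(p - 2)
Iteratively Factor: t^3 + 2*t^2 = (t)*(t^2 + 2*t) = t^2*(t + 2)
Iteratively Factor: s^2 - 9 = (s + 3)*(s - 3)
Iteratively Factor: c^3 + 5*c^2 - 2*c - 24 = (c + 4)*(c^2 + c - 6) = (c - 2)*(c + 4)*(c + 3)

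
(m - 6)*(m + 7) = m^2 + m - 42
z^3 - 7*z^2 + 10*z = z*(z - 5)*(z - 2)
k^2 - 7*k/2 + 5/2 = (k - 5/2)*(k - 1)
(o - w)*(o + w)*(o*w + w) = o^3*w + o^2*w - o*w^3 - w^3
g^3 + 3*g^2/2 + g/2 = g*(g + 1/2)*(g + 1)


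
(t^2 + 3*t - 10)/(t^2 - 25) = (t - 2)/(t - 5)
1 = 1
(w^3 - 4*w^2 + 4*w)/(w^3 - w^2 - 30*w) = (-w^2 + 4*w - 4)/(-w^2 + w + 30)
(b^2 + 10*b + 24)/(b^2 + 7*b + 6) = (b + 4)/(b + 1)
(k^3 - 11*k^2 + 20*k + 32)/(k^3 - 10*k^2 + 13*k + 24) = (k - 4)/(k - 3)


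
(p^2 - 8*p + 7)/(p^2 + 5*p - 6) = (p - 7)/(p + 6)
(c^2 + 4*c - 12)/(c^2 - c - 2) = (c + 6)/(c + 1)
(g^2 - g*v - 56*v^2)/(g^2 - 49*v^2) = (-g + 8*v)/(-g + 7*v)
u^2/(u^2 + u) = u/(u + 1)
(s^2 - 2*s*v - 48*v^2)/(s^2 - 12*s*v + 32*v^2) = (s + 6*v)/(s - 4*v)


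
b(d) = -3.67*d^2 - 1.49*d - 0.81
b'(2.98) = -23.36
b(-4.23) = -60.17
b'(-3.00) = 20.53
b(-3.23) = -34.29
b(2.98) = -37.84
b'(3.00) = -23.51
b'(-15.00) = 108.61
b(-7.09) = -174.73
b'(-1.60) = 10.25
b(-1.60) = -7.82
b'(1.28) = -10.89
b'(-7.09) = 50.55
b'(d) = -7.34*d - 1.49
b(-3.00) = -29.37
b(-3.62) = -43.51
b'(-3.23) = 22.22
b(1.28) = -8.73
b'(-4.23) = 29.56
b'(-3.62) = 25.08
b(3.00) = -38.31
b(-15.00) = -804.21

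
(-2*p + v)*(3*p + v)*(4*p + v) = -24*p^3 - 2*p^2*v + 5*p*v^2 + v^3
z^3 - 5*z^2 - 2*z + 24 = (z - 4)*(z - 3)*(z + 2)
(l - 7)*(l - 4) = l^2 - 11*l + 28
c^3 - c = c*(c - 1)*(c + 1)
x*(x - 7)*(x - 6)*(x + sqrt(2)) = x^4 - 13*x^3 + sqrt(2)*x^3 - 13*sqrt(2)*x^2 + 42*x^2 + 42*sqrt(2)*x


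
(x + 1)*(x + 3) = x^2 + 4*x + 3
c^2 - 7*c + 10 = (c - 5)*(c - 2)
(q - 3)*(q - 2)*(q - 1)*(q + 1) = q^4 - 5*q^3 + 5*q^2 + 5*q - 6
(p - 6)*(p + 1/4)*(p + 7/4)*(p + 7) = p^4 + 3*p^3 - 633*p^2/16 - 1337*p/16 - 147/8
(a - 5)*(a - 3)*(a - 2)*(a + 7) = a^4 - 3*a^3 - 39*a^2 + 187*a - 210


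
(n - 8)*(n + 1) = n^2 - 7*n - 8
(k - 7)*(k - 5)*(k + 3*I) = k^3 - 12*k^2 + 3*I*k^2 + 35*k - 36*I*k + 105*I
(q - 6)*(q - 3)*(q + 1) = q^3 - 8*q^2 + 9*q + 18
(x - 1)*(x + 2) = x^2 + x - 2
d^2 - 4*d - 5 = (d - 5)*(d + 1)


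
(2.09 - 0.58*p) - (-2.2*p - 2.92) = 1.62*p + 5.01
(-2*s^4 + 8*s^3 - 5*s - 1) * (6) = -12*s^4 + 48*s^3 - 30*s - 6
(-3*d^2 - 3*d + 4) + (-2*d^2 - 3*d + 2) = -5*d^2 - 6*d + 6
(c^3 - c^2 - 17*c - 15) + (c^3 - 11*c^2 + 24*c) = 2*c^3 - 12*c^2 + 7*c - 15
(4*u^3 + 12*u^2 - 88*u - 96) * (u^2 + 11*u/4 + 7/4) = 4*u^5 + 23*u^4 - 48*u^3 - 317*u^2 - 418*u - 168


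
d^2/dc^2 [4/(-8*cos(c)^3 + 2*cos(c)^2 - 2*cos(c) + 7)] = 8*((-4*cos(c) + 2*cos(2*c) - 9*cos(3*c))*(8*cos(c) - cos(2*c) + 2*cos(3*c) - 8) - 4*(12*cos(c)^2 - 2*cos(c) + 1)^2*sin(c)^2)/(8*cos(c) - cos(2*c) + 2*cos(3*c) - 8)^3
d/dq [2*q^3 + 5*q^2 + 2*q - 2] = 6*q^2 + 10*q + 2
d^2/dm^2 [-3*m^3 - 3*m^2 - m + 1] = -18*m - 6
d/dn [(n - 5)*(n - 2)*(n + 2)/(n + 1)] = 2*(n^3 - n^2 - 5*n - 12)/(n^2 + 2*n + 1)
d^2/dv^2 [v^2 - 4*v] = 2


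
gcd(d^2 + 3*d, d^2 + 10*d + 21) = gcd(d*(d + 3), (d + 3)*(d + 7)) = d + 3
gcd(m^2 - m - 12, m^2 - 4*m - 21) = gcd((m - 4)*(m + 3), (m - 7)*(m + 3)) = m + 3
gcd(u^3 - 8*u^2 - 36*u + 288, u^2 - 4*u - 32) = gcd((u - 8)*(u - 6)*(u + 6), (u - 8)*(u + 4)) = u - 8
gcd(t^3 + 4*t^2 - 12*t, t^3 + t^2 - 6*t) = t^2 - 2*t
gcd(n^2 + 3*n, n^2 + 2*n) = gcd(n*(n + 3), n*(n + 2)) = n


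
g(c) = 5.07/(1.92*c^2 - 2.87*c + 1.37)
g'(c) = 5.07*(2.87 - 3.84*c)/(1.92*c^2 - 2.87*c + 1.37)^2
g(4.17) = 0.22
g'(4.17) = -0.13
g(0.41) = 9.82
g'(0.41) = 24.67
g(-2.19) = 0.30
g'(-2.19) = 0.20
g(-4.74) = 0.09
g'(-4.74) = 0.03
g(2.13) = 1.28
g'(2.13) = -1.71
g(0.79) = 16.85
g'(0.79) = -9.16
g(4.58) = 0.18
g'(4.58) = -0.09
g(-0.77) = 1.07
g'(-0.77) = 1.33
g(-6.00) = 0.06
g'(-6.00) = 0.02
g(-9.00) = 0.03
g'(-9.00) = 0.01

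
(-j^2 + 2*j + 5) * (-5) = 5*j^2 - 10*j - 25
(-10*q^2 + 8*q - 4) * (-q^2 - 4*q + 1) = 10*q^4 + 32*q^3 - 38*q^2 + 24*q - 4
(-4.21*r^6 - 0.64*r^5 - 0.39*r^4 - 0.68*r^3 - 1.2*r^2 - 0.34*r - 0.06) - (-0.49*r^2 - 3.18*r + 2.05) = -4.21*r^6 - 0.64*r^5 - 0.39*r^4 - 0.68*r^3 - 0.71*r^2 + 2.84*r - 2.11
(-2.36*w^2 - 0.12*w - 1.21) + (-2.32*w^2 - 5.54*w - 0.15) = -4.68*w^2 - 5.66*w - 1.36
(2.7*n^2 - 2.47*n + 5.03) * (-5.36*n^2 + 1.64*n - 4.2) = -14.472*n^4 + 17.6672*n^3 - 42.3516*n^2 + 18.6232*n - 21.126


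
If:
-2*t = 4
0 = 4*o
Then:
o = 0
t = -2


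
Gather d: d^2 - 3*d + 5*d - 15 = d^2 + 2*d - 15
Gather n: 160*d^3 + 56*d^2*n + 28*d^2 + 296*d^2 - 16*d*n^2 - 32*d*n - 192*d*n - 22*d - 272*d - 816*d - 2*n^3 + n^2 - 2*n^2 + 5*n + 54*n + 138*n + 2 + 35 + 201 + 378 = 160*d^3 + 324*d^2 - 1110*d - 2*n^3 + n^2*(-16*d - 1) + n*(56*d^2 - 224*d + 197) + 616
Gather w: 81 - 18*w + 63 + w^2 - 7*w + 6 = w^2 - 25*w + 150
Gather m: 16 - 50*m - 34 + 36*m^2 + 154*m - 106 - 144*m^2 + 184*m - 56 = -108*m^2 + 288*m - 180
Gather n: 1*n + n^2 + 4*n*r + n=n^2 + n*(4*r + 2)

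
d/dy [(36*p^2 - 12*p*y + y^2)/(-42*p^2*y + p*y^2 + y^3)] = (42*p^2 + 12*p*y - y^2)/(y^2*(49*p^2 + 14*p*y + y^2))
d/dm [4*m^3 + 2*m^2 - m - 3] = 12*m^2 + 4*m - 1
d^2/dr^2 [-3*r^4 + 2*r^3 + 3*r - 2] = 12*r*(1 - 3*r)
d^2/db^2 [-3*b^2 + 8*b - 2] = -6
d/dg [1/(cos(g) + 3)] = sin(g)/(cos(g) + 3)^2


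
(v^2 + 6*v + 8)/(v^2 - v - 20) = (v + 2)/(v - 5)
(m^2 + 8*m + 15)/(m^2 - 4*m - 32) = (m^2 + 8*m + 15)/(m^2 - 4*m - 32)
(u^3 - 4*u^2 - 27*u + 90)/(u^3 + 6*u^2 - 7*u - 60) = (u - 6)/(u + 4)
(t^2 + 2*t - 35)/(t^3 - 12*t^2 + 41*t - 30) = (t + 7)/(t^2 - 7*t + 6)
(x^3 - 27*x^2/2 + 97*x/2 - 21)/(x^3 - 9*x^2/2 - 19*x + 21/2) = (x - 6)/(x + 3)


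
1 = 1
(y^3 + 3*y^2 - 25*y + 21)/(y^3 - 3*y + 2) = (y^2 + 4*y - 21)/(y^2 + y - 2)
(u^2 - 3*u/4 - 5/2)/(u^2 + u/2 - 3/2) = (4*u^2 - 3*u - 10)/(2*(2*u^2 + u - 3))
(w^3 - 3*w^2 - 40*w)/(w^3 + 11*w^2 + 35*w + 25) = w*(w - 8)/(w^2 + 6*w + 5)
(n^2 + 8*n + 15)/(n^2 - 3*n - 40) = (n + 3)/(n - 8)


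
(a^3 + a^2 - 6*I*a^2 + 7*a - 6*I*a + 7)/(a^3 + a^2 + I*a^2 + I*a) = (a - 7*I)/a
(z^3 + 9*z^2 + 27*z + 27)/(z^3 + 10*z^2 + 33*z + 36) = (z + 3)/(z + 4)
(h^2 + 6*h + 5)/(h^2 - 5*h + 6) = (h^2 + 6*h + 5)/(h^2 - 5*h + 6)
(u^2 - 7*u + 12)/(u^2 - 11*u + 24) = (u - 4)/(u - 8)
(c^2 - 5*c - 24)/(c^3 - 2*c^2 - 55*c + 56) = (c + 3)/(c^2 + 6*c - 7)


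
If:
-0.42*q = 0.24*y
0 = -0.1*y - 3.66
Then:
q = 20.91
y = -36.60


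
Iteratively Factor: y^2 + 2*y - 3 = (y + 3)*(y - 1)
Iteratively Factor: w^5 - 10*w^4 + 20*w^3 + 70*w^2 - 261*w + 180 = (w - 4)*(w^4 - 6*w^3 - 4*w^2 + 54*w - 45) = (w - 4)*(w - 3)*(w^3 - 3*w^2 - 13*w + 15) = (w - 4)*(w - 3)*(w + 3)*(w^2 - 6*w + 5) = (w - 5)*(w - 4)*(w - 3)*(w + 3)*(w - 1)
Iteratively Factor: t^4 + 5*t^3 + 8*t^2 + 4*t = (t + 2)*(t^3 + 3*t^2 + 2*t) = t*(t + 2)*(t^2 + 3*t + 2) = t*(t + 1)*(t + 2)*(t + 2)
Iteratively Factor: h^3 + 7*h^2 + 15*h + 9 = (h + 1)*(h^2 + 6*h + 9) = (h + 1)*(h + 3)*(h + 3)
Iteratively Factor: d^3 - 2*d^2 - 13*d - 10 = (d + 2)*(d^2 - 4*d - 5) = (d + 1)*(d + 2)*(d - 5)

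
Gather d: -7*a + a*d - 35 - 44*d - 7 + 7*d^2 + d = -7*a + 7*d^2 + d*(a - 43) - 42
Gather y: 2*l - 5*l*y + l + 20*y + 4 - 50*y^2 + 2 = 3*l - 50*y^2 + y*(20 - 5*l) + 6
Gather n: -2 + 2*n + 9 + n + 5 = 3*n + 12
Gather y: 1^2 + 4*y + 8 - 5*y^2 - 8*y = -5*y^2 - 4*y + 9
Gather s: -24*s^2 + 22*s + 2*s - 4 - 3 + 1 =-24*s^2 + 24*s - 6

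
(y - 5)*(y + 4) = y^2 - y - 20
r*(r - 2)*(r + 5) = r^3 + 3*r^2 - 10*r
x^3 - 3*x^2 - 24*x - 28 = (x - 7)*(x + 2)^2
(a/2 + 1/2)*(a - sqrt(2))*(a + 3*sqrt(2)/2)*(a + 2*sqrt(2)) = a^4/2 + a^3/2 + 5*sqrt(2)*a^3/4 - a^2/2 + 5*sqrt(2)*a^2/4 - 3*sqrt(2)*a - a/2 - 3*sqrt(2)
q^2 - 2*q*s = q*(q - 2*s)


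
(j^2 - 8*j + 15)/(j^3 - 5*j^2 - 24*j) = (-j^2 + 8*j - 15)/(j*(-j^2 + 5*j + 24))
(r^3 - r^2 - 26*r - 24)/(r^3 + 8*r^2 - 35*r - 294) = (r^2 + 5*r + 4)/(r^2 + 14*r + 49)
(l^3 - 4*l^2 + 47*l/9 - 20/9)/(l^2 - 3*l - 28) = (-9*l^3 + 36*l^2 - 47*l + 20)/(9*(-l^2 + 3*l + 28))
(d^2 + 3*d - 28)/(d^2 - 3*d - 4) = (d + 7)/(d + 1)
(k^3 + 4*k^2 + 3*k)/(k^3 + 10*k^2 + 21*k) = (k + 1)/(k + 7)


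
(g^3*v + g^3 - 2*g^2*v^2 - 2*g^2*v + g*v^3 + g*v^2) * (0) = 0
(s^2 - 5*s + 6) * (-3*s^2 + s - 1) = -3*s^4 + 16*s^3 - 24*s^2 + 11*s - 6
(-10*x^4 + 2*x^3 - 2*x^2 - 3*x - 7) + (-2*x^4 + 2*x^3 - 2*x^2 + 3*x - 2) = -12*x^4 + 4*x^3 - 4*x^2 - 9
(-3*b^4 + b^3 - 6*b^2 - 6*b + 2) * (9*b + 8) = -27*b^5 - 15*b^4 - 46*b^3 - 102*b^2 - 30*b + 16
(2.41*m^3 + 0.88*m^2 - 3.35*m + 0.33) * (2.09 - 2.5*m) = -6.025*m^4 + 2.8369*m^3 + 10.2142*m^2 - 7.8265*m + 0.6897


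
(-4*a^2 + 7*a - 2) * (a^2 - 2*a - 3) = -4*a^4 + 15*a^3 - 4*a^2 - 17*a + 6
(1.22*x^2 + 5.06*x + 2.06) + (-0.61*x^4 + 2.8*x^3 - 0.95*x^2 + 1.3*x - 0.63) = -0.61*x^4 + 2.8*x^3 + 0.27*x^2 + 6.36*x + 1.43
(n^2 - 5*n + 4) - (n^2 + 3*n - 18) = 22 - 8*n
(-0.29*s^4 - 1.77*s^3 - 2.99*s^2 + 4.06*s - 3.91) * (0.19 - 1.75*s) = 0.5075*s^5 + 3.0424*s^4 + 4.8962*s^3 - 7.6731*s^2 + 7.6139*s - 0.7429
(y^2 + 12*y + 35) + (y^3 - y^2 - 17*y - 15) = y^3 - 5*y + 20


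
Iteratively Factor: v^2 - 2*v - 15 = (v - 5)*(v + 3)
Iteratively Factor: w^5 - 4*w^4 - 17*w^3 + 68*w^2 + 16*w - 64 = (w - 4)*(w^4 - 17*w^2 + 16) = (w - 4)^2*(w^3 + 4*w^2 - w - 4) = (w - 4)^2*(w + 1)*(w^2 + 3*w - 4) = (w - 4)^2*(w - 1)*(w + 1)*(w + 4)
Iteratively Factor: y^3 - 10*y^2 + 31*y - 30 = (y - 2)*(y^2 - 8*y + 15) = (y - 3)*(y - 2)*(y - 5)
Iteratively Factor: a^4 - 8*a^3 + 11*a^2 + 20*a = (a + 1)*(a^3 - 9*a^2 + 20*a) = a*(a + 1)*(a^2 - 9*a + 20) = a*(a - 4)*(a + 1)*(a - 5)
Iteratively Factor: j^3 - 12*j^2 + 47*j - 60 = (j - 5)*(j^2 - 7*j + 12) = (j - 5)*(j - 4)*(j - 3)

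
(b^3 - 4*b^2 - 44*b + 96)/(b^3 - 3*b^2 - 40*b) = (b^2 + 4*b - 12)/(b*(b + 5))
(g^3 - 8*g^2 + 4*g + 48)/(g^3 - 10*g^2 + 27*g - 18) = (g^2 - 2*g - 8)/(g^2 - 4*g + 3)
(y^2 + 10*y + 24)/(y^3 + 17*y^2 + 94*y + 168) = 1/(y + 7)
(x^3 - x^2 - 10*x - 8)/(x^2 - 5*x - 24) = (-x^3 + x^2 + 10*x + 8)/(-x^2 + 5*x + 24)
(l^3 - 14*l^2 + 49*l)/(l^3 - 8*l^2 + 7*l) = (l - 7)/(l - 1)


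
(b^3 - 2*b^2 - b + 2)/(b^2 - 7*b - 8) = (b^2 - 3*b + 2)/(b - 8)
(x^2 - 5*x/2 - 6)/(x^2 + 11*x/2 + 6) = (x - 4)/(x + 4)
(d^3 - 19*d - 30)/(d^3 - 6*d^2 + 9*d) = (d^3 - 19*d - 30)/(d*(d^2 - 6*d + 9))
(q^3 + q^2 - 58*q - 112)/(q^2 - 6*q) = (q^3 + q^2 - 58*q - 112)/(q*(q - 6))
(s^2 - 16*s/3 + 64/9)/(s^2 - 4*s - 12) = (-9*s^2 + 48*s - 64)/(9*(-s^2 + 4*s + 12))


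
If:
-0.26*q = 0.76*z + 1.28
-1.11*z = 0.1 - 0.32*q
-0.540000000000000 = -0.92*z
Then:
No Solution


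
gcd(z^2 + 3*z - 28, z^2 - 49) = z + 7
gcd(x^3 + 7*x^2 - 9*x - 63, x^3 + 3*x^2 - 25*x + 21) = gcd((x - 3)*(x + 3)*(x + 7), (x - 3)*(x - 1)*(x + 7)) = x^2 + 4*x - 21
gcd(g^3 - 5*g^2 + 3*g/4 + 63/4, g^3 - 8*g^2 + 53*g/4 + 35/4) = g - 7/2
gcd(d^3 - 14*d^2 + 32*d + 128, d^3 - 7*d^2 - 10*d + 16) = d^2 - 6*d - 16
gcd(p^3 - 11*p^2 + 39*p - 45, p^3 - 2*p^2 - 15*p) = p - 5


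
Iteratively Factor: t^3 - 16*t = (t + 4)*(t^2 - 4*t) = t*(t + 4)*(t - 4)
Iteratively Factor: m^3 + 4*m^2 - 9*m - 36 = (m + 3)*(m^2 + m - 12) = (m - 3)*(m + 3)*(m + 4)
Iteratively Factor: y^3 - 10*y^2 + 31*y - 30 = (y - 3)*(y^2 - 7*y + 10) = (y - 5)*(y - 3)*(y - 2)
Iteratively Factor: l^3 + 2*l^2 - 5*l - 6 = (l - 2)*(l^2 + 4*l + 3) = (l - 2)*(l + 1)*(l + 3)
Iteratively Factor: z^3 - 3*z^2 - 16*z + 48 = (z - 3)*(z^2 - 16) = (z - 3)*(z + 4)*(z - 4)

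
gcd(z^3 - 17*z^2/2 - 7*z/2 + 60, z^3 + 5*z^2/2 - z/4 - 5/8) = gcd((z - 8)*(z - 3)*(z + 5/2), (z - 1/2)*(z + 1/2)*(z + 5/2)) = z + 5/2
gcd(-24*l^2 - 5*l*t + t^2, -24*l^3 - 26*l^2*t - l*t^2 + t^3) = 1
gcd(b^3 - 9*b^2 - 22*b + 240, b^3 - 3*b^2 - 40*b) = b^2 - 3*b - 40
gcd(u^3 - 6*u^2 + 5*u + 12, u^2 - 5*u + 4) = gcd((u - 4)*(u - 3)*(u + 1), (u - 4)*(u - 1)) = u - 4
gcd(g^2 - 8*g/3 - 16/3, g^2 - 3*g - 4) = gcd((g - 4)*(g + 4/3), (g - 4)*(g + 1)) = g - 4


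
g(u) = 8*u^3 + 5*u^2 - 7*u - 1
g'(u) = 24*u^2 + 10*u - 7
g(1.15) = 9.73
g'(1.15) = 36.24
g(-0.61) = 3.31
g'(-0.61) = -4.17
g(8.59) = 5378.53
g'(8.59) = 1849.81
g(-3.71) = -314.73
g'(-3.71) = 286.24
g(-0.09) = -0.34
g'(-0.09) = -7.71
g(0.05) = -1.34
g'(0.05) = -6.44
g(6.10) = 1958.20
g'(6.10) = 947.04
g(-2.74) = -108.85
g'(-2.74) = 145.78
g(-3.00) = -151.00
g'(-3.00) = 179.00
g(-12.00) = -13021.00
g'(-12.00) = 3329.00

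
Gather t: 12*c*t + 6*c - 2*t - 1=6*c + t*(12*c - 2) - 1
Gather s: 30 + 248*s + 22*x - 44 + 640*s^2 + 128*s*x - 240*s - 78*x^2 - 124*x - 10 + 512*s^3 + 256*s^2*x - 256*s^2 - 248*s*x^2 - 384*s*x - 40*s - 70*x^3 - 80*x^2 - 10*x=512*s^3 + s^2*(256*x + 384) + s*(-248*x^2 - 256*x - 32) - 70*x^3 - 158*x^2 - 112*x - 24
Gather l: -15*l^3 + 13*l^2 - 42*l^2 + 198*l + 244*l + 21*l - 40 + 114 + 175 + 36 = -15*l^3 - 29*l^2 + 463*l + 285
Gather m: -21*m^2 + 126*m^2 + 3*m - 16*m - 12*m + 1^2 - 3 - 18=105*m^2 - 25*m - 20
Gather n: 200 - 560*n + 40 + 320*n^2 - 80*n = 320*n^2 - 640*n + 240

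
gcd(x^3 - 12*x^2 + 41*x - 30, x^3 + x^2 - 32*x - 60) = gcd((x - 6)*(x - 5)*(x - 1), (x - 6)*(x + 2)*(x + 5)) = x - 6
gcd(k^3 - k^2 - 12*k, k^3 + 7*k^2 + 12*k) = k^2 + 3*k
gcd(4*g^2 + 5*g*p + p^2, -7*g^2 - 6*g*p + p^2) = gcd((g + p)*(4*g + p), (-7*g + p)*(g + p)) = g + p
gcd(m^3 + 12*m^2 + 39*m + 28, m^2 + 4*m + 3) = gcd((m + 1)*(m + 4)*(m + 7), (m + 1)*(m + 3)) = m + 1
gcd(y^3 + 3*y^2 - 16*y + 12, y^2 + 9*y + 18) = y + 6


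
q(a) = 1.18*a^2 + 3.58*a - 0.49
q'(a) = 2.36*a + 3.58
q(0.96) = 4.03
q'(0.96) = 5.85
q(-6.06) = 21.15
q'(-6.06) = -10.72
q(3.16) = 22.61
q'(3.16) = 11.04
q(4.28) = 36.45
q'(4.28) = 13.68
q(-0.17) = -1.06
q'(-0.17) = 3.18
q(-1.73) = -3.15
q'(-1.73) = -0.50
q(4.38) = 37.83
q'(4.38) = 13.92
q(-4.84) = 9.83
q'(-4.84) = -7.84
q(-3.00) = -0.61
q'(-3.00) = -3.50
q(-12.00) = 126.47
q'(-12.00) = -24.74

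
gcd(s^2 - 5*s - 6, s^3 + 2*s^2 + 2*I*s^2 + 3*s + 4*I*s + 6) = 1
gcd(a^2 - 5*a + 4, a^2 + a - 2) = a - 1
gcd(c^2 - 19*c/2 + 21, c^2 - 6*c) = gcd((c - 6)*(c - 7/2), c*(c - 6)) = c - 6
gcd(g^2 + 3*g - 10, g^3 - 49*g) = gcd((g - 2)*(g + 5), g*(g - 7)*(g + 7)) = 1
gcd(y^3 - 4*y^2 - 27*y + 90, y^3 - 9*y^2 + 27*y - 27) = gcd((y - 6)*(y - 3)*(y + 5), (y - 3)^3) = y - 3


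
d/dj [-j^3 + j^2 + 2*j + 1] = -3*j^2 + 2*j + 2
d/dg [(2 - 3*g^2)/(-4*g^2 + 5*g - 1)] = (-15*g^2 + 22*g - 10)/(16*g^4 - 40*g^3 + 33*g^2 - 10*g + 1)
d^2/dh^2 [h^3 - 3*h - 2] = 6*h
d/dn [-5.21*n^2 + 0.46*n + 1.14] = 0.46 - 10.42*n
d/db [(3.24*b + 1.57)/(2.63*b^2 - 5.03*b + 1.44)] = (-8.5212*b^2 - 8.2582*b + 12.5627)/(6.9169*b^4 - 26.4578*b^3 + 32.8753*b^2 - 14.4864*b + 2.0736)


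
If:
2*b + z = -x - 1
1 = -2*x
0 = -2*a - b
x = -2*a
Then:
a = 1/4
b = -1/2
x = -1/2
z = 1/2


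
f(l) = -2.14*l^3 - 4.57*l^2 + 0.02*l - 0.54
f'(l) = -6.42*l^2 - 9.14*l + 0.02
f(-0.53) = -1.52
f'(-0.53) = 3.06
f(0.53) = -2.13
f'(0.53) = -6.63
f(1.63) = -21.92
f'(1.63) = -31.94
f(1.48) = -17.46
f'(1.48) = -27.57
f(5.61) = -522.09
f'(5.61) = -253.31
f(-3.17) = 21.64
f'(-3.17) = -35.52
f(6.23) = -695.25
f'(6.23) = -306.10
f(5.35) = -458.94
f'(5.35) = -232.64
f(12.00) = -4356.30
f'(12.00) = -1034.14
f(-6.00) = 297.06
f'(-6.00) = -176.26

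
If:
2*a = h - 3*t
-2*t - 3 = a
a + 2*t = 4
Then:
No Solution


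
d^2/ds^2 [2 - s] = 0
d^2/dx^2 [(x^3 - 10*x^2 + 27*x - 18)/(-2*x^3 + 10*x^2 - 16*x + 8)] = (5*x - 22)/(x^4 - 8*x^3 + 24*x^2 - 32*x + 16)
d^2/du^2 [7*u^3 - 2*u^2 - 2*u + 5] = 42*u - 4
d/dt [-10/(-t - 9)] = -10/(t + 9)^2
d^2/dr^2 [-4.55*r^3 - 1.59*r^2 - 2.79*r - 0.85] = -27.3*r - 3.18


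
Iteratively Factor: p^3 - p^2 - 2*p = (p + 1)*(p^2 - 2*p) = (p - 2)*(p + 1)*(p)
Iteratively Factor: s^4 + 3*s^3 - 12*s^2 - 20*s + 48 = (s + 4)*(s^3 - s^2 - 8*s + 12) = (s - 2)*(s + 4)*(s^2 + s - 6) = (s - 2)*(s + 3)*(s + 4)*(s - 2)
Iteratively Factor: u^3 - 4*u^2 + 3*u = (u)*(u^2 - 4*u + 3) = u*(u - 3)*(u - 1)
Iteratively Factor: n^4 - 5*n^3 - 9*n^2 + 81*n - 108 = (n - 3)*(n^3 - 2*n^2 - 15*n + 36) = (n - 3)^2*(n^2 + n - 12) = (n - 3)^2*(n + 4)*(n - 3)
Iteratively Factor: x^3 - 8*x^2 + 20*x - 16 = (x - 2)*(x^2 - 6*x + 8) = (x - 2)^2*(x - 4)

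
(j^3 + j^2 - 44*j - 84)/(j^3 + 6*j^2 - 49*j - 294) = (j + 2)/(j + 7)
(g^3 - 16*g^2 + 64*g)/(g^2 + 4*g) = (g^2 - 16*g + 64)/(g + 4)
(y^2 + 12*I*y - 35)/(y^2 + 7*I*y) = (y + 5*I)/y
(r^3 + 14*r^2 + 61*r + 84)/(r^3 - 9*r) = (r^2 + 11*r + 28)/(r*(r - 3))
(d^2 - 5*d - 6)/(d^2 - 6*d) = (d + 1)/d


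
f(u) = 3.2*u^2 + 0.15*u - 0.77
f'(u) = 6.4*u + 0.15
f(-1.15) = 3.29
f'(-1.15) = -7.21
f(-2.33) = 16.25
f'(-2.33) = -14.76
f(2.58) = 20.92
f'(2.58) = 16.66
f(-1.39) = 5.20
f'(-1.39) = -8.75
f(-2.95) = 26.64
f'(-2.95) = -18.73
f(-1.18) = 3.51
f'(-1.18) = -7.40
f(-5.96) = 112.01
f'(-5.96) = -37.99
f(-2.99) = 27.39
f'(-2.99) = -18.99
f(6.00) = 115.33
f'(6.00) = 38.55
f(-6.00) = 113.53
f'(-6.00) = -38.25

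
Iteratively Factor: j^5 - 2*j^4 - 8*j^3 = (j)*(j^4 - 2*j^3 - 8*j^2) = j^2*(j^3 - 2*j^2 - 8*j) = j^2*(j - 4)*(j^2 + 2*j) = j^3*(j - 4)*(j + 2)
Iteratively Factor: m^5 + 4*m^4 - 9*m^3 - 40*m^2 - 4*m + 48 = (m + 2)*(m^4 + 2*m^3 - 13*m^2 - 14*m + 24) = (m - 3)*(m + 2)*(m^3 + 5*m^2 + 2*m - 8) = (m - 3)*(m + 2)*(m + 4)*(m^2 + m - 2) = (m - 3)*(m - 1)*(m + 2)*(m + 4)*(m + 2)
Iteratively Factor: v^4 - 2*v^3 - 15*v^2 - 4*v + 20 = (v + 2)*(v^3 - 4*v^2 - 7*v + 10) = (v - 1)*(v + 2)*(v^2 - 3*v - 10) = (v - 1)*(v + 2)^2*(v - 5)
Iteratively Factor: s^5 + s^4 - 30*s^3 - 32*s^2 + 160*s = (s + 4)*(s^4 - 3*s^3 - 18*s^2 + 40*s) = s*(s + 4)*(s^3 - 3*s^2 - 18*s + 40) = s*(s - 5)*(s + 4)*(s^2 + 2*s - 8) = s*(s - 5)*(s - 2)*(s + 4)*(s + 4)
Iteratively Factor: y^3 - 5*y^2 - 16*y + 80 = (y - 5)*(y^2 - 16) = (y - 5)*(y - 4)*(y + 4)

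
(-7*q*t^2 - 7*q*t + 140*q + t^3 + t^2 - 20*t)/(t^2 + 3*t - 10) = (-7*q*t + 28*q + t^2 - 4*t)/(t - 2)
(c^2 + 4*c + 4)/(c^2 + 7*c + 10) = (c + 2)/(c + 5)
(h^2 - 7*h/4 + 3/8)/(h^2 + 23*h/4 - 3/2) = (h - 3/2)/(h + 6)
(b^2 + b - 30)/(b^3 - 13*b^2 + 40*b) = (b + 6)/(b*(b - 8))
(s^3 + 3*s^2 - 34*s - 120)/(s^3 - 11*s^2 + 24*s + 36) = (s^2 + 9*s + 20)/(s^2 - 5*s - 6)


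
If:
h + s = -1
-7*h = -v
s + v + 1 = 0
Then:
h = 0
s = -1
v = 0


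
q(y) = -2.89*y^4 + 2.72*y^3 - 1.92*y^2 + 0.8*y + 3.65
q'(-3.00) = 397.88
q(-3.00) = -323.56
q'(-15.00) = 40909.40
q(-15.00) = -155926.60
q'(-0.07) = 1.11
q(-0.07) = 3.58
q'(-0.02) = 0.88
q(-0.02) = 3.63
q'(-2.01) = 135.36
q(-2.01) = -74.97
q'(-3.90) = 825.62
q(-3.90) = -858.61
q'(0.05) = 0.63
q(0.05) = 3.69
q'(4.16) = -706.18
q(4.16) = -695.94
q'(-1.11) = 30.93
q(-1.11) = -7.71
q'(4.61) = -976.04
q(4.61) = -1072.26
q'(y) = -11.56*y^3 + 8.16*y^2 - 3.84*y + 0.8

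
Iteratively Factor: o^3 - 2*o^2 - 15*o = (o - 5)*(o^2 + 3*o) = o*(o - 5)*(o + 3)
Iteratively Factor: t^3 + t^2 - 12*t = (t)*(t^2 + t - 12) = t*(t + 4)*(t - 3)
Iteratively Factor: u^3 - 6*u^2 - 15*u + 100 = (u - 5)*(u^2 - u - 20) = (u - 5)*(u + 4)*(u - 5)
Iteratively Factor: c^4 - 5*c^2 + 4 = (c + 2)*(c^3 - 2*c^2 - c + 2) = (c - 2)*(c + 2)*(c^2 - 1) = (c - 2)*(c + 1)*(c + 2)*(c - 1)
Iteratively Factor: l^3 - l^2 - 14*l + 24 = (l + 4)*(l^2 - 5*l + 6) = (l - 3)*(l + 4)*(l - 2)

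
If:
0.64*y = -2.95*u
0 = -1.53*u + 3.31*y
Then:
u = 0.00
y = 0.00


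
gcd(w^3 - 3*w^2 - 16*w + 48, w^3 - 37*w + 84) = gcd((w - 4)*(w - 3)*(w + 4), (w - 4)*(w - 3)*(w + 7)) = w^2 - 7*w + 12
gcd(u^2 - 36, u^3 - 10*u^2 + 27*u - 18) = u - 6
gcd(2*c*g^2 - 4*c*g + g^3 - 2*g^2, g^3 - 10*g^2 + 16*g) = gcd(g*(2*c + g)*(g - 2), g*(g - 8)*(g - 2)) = g^2 - 2*g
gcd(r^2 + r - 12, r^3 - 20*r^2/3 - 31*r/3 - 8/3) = 1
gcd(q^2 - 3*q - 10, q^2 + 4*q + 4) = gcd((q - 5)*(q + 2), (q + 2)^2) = q + 2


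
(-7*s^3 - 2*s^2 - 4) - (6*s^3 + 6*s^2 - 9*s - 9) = -13*s^3 - 8*s^2 + 9*s + 5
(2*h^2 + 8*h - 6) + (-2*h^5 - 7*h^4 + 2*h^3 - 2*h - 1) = -2*h^5 - 7*h^4 + 2*h^3 + 2*h^2 + 6*h - 7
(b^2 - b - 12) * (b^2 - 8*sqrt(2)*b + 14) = b^4 - 8*sqrt(2)*b^3 - b^3 + 2*b^2 + 8*sqrt(2)*b^2 - 14*b + 96*sqrt(2)*b - 168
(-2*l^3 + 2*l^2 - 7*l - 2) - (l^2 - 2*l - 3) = -2*l^3 + l^2 - 5*l + 1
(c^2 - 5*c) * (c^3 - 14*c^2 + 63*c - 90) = c^5 - 19*c^4 + 133*c^3 - 405*c^2 + 450*c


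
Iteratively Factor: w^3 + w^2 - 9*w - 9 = (w + 3)*(w^2 - 2*w - 3) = (w + 1)*(w + 3)*(w - 3)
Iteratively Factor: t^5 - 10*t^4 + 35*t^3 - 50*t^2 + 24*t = (t - 4)*(t^4 - 6*t^3 + 11*t^2 - 6*t) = t*(t - 4)*(t^3 - 6*t^2 + 11*t - 6) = t*(t - 4)*(t - 1)*(t^2 - 5*t + 6) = t*(t - 4)*(t - 2)*(t - 1)*(t - 3)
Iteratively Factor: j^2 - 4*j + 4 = (j - 2)*(j - 2)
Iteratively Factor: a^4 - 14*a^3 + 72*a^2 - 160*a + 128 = (a - 4)*(a^3 - 10*a^2 + 32*a - 32) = (a - 4)*(a - 2)*(a^2 - 8*a + 16) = (a - 4)^2*(a - 2)*(a - 4)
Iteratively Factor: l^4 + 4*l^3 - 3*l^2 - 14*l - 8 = (l - 2)*(l^3 + 6*l^2 + 9*l + 4) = (l - 2)*(l + 1)*(l^2 + 5*l + 4) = (l - 2)*(l + 1)*(l + 4)*(l + 1)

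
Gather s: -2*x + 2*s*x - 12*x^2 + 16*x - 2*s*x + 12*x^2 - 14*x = 0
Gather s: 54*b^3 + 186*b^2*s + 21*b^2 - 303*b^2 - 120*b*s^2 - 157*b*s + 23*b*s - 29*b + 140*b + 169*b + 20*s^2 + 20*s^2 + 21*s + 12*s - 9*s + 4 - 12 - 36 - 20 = 54*b^3 - 282*b^2 + 280*b + s^2*(40 - 120*b) + s*(186*b^2 - 134*b + 24) - 64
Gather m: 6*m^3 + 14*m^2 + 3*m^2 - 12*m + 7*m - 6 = 6*m^3 + 17*m^2 - 5*m - 6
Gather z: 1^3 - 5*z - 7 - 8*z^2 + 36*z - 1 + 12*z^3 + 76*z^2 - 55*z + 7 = 12*z^3 + 68*z^2 - 24*z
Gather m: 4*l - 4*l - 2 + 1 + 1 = 0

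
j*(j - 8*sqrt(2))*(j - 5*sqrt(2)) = j^3 - 13*sqrt(2)*j^2 + 80*j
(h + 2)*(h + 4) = h^2 + 6*h + 8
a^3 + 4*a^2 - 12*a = a*(a - 2)*(a + 6)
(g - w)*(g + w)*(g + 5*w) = g^3 + 5*g^2*w - g*w^2 - 5*w^3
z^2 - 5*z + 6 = (z - 3)*(z - 2)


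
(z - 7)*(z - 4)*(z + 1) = z^3 - 10*z^2 + 17*z + 28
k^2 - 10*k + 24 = (k - 6)*(k - 4)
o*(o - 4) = o^2 - 4*o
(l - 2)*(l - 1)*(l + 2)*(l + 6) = l^4 + 5*l^3 - 10*l^2 - 20*l + 24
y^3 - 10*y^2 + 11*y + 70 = (y - 7)*(y - 5)*(y + 2)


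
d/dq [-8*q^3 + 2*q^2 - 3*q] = -24*q^2 + 4*q - 3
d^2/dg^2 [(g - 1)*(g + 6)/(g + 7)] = 16/(g^3 + 21*g^2 + 147*g + 343)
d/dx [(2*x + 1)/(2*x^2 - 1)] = 2*(2*x^2 - 2*x*(2*x + 1) - 1)/(2*x^2 - 1)^2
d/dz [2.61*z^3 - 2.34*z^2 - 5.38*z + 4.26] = 7.83*z^2 - 4.68*z - 5.38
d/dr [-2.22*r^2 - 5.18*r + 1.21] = -4.44*r - 5.18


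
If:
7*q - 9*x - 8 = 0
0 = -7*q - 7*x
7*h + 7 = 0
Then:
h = -1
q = 1/2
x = -1/2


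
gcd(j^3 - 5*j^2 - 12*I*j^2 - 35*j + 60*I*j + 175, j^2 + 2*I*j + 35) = j - 5*I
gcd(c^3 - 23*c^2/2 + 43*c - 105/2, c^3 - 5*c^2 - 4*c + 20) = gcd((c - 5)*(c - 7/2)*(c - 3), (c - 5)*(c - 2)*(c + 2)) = c - 5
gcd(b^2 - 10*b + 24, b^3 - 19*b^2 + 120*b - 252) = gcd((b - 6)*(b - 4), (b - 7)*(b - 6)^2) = b - 6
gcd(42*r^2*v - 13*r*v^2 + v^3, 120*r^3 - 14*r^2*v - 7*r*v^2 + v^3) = 6*r - v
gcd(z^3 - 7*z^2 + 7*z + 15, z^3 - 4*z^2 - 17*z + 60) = z^2 - 8*z + 15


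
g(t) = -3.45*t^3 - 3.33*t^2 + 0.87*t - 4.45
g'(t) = -10.35*t^2 - 6.66*t + 0.87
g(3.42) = -178.43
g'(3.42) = -142.96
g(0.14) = -4.40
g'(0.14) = -0.27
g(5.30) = -607.00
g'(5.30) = -325.16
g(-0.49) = -5.27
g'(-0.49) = 1.65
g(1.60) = -25.71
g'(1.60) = -36.28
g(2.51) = -77.80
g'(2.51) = -81.05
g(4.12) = -298.66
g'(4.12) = -202.25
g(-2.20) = 14.25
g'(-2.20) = -34.57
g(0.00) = -4.45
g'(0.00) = 0.87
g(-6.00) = 615.65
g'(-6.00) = -331.77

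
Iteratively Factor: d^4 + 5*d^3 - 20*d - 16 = (d + 4)*(d^3 + d^2 - 4*d - 4) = (d + 2)*(d + 4)*(d^2 - d - 2) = (d - 2)*(d + 2)*(d + 4)*(d + 1)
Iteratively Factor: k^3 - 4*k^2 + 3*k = (k - 3)*(k^2 - k) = k*(k - 3)*(k - 1)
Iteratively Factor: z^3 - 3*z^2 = (z)*(z^2 - 3*z) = z^2*(z - 3)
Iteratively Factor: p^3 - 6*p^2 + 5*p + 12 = (p - 4)*(p^2 - 2*p - 3) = (p - 4)*(p - 3)*(p + 1)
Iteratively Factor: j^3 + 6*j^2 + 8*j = (j)*(j^2 + 6*j + 8) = j*(j + 2)*(j + 4)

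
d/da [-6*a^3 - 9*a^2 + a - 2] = -18*a^2 - 18*a + 1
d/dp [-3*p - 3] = -3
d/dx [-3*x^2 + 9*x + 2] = 9 - 6*x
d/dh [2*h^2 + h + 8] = 4*h + 1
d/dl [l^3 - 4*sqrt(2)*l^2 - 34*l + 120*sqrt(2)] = 3*l^2 - 8*sqrt(2)*l - 34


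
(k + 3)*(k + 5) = k^2 + 8*k + 15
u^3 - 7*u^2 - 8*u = u*(u - 8)*(u + 1)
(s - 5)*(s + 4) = s^2 - s - 20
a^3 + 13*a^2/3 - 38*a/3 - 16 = (a - 8/3)*(a + 1)*(a + 6)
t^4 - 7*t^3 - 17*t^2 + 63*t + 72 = (t - 8)*(t - 3)*(t + 1)*(t + 3)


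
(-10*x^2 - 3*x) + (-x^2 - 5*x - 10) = -11*x^2 - 8*x - 10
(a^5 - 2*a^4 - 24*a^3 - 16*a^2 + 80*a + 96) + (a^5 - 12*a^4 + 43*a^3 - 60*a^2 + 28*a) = 2*a^5 - 14*a^4 + 19*a^3 - 76*a^2 + 108*a + 96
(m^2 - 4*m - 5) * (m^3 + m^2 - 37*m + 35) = m^5 - 3*m^4 - 46*m^3 + 178*m^2 + 45*m - 175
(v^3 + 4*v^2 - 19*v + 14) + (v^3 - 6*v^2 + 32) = 2*v^3 - 2*v^2 - 19*v + 46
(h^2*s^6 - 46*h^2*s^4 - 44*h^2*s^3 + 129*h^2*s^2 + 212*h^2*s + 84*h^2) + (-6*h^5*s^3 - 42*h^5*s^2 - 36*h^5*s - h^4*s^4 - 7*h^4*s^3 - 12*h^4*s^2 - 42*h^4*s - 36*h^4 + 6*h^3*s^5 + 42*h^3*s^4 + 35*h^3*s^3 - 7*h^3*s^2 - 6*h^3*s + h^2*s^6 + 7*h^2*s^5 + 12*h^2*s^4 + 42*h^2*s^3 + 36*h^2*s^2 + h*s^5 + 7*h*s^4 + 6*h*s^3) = -6*h^5*s^3 - 42*h^5*s^2 - 36*h^5*s - h^4*s^4 - 7*h^4*s^3 - 12*h^4*s^2 - 42*h^4*s - 36*h^4 + 6*h^3*s^5 + 42*h^3*s^4 + 35*h^3*s^3 - 7*h^3*s^2 - 6*h^3*s + 2*h^2*s^6 + 7*h^2*s^5 - 34*h^2*s^4 - 2*h^2*s^3 + 165*h^2*s^2 + 212*h^2*s + 84*h^2 + h*s^5 + 7*h*s^4 + 6*h*s^3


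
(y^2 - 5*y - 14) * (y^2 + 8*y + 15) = y^4 + 3*y^3 - 39*y^2 - 187*y - 210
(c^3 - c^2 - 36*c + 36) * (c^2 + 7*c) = c^5 + 6*c^4 - 43*c^3 - 216*c^2 + 252*c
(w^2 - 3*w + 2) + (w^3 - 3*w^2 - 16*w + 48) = w^3 - 2*w^2 - 19*w + 50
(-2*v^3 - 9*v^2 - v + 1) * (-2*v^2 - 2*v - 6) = 4*v^5 + 22*v^4 + 32*v^3 + 54*v^2 + 4*v - 6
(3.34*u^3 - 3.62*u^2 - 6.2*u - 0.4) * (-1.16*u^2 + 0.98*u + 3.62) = -3.8744*u^5 + 7.4724*u^4 + 15.7352*u^3 - 18.7164*u^2 - 22.836*u - 1.448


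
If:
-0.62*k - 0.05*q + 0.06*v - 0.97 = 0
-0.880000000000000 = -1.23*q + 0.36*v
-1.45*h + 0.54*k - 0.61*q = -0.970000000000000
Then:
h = -0.095878889823381*v - 0.236150374851913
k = 0.0731707317073171*v - 1.62221348019932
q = 0.292682926829268*v + 0.715447154471545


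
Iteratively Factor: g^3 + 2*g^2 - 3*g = (g + 3)*(g^2 - g) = g*(g + 3)*(g - 1)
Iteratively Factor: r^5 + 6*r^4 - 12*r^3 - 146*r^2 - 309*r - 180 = (r + 4)*(r^4 + 2*r^3 - 20*r^2 - 66*r - 45) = (r - 5)*(r + 4)*(r^3 + 7*r^2 + 15*r + 9) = (r - 5)*(r + 1)*(r + 4)*(r^2 + 6*r + 9) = (r - 5)*(r + 1)*(r + 3)*(r + 4)*(r + 3)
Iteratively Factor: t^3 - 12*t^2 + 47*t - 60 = (t - 5)*(t^2 - 7*t + 12) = (t - 5)*(t - 3)*(t - 4)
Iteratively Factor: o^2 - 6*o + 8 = (o - 4)*(o - 2)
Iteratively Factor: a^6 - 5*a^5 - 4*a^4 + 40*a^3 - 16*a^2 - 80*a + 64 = (a + 2)*(a^5 - 7*a^4 + 10*a^3 + 20*a^2 - 56*a + 32) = (a - 2)*(a + 2)*(a^4 - 5*a^3 + 20*a - 16) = (a - 4)*(a - 2)*(a + 2)*(a^3 - a^2 - 4*a + 4) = (a - 4)*(a - 2)*(a + 2)^2*(a^2 - 3*a + 2) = (a - 4)*(a - 2)^2*(a + 2)^2*(a - 1)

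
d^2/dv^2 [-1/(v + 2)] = -2/(v + 2)^3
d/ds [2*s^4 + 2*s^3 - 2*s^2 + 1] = 2*s*(4*s^2 + 3*s - 2)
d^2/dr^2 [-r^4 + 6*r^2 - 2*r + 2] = 12 - 12*r^2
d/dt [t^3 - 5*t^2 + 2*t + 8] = 3*t^2 - 10*t + 2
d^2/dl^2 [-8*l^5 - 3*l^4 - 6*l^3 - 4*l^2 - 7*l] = -160*l^3 - 36*l^2 - 36*l - 8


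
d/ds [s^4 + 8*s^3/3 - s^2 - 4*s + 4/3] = 4*s^3 + 8*s^2 - 2*s - 4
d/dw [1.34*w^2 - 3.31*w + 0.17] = 2.68*w - 3.31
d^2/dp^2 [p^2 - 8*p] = 2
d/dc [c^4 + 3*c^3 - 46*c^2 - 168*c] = 4*c^3 + 9*c^2 - 92*c - 168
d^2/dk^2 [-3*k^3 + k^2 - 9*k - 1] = 2 - 18*k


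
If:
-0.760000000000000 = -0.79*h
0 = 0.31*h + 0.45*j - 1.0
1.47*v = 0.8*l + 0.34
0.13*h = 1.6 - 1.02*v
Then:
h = 0.96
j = 1.56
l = 2.23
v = 1.45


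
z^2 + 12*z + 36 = (z + 6)^2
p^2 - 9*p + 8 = (p - 8)*(p - 1)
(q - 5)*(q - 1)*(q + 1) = q^3 - 5*q^2 - q + 5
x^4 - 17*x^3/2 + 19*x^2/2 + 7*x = x*(x - 7)*(x - 2)*(x + 1/2)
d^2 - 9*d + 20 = (d - 5)*(d - 4)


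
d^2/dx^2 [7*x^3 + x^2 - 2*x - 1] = 42*x + 2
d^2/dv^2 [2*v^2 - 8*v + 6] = 4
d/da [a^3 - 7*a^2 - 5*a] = 3*a^2 - 14*a - 5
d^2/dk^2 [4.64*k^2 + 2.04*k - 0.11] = 9.28000000000000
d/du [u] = 1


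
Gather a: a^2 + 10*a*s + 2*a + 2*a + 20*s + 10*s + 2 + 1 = a^2 + a*(10*s + 4) + 30*s + 3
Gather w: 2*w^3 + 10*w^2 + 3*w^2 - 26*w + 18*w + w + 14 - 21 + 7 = 2*w^3 + 13*w^2 - 7*w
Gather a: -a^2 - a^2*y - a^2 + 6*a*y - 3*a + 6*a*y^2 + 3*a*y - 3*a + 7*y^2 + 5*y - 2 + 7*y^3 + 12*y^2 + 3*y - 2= a^2*(-y - 2) + a*(6*y^2 + 9*y - 6) + 7*y^3 + 19*y^2 + 8*y - 4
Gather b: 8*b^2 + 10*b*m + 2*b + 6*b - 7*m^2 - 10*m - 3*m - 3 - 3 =8*b^2 + b*(10*m + 8) - 7*m^2 - 13*m - 6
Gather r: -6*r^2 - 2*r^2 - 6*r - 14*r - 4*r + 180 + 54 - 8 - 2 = -8*r^2 - 24*r + 224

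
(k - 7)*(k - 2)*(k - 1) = k^3 - 10*k^2 + 23*k - 14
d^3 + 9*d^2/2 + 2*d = d*(d + 1/2)*(d + 4)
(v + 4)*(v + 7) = v^2 + 11*v + 28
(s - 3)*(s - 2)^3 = s^4 - 9*s^3 + 30*s^2 - 44*s + 24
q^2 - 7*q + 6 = (q - 6)*(q - 1)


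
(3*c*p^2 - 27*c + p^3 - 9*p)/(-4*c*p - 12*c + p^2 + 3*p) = (3*c*p - 9*c + p^2 - 3*p)/(-4*c + p)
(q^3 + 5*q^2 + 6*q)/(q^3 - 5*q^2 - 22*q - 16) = q*(q + 3)/(q^2 - 7*q - 8)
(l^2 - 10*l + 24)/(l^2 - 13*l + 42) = (l - 4)/(l - 7)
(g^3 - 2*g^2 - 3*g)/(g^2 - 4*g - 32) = g*(-g^2 + 2*g + 3)/(-g^2 + 4*g + 32)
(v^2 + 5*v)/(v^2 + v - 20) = v/(v - 4)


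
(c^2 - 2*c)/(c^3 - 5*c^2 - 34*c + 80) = c/(c^2 - 3*c - 40)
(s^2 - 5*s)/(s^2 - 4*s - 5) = s/(s + 1)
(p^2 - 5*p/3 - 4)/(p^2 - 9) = (p + 4/3)/(p + 3)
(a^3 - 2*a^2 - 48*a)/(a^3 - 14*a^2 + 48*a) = (a + 6)/(a - 6)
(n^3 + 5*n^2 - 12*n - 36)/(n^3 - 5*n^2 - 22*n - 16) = (n^2 + 3*n - 18)/(n^2 - 7*n - 8)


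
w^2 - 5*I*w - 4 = (w - 4*I)*(w - I)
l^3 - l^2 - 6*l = l*(l - 3)*(l + 2)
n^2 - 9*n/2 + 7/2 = (n - 7/2)*(n - 1)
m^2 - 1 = (m - 1)*(m + 1)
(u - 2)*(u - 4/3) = u^2 - 10*u/3 + 8/3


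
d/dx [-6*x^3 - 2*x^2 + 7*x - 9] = -18*x^2 - 4*x + 7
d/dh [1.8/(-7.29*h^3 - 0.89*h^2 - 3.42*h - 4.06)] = (39.366*h^2 + 3.204*h + 6.156)/(7.29*h^3 + 0.89*h^2 + 3.42*h + 4.06)^2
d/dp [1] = 0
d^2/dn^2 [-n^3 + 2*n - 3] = -6*n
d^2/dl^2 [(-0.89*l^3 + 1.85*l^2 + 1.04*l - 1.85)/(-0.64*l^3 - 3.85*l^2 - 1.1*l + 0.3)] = (-5.90144000000001*l^6 - 6.31526400000001*l^5 + 3.58272000000002*l^4 + 58.47432*l^3 + 155.36529*l^2 + 42.4131*l + 7.7311)/(0.262144*l^9 + 4.73088*l^8 + 29.81088*l^7 + 72.960385*l^6 + 46.80225*l^5 - 0.631949999999996*l^4 - 6.1192*l^3 - 0.0494999999999999*l^2 + 0.297*l - 0.027)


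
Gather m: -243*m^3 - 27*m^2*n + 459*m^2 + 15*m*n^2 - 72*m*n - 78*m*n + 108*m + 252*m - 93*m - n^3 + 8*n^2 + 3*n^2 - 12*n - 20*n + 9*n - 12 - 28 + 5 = -243*m^3 + m^2*(459 - 27*n) + m*(15*n^2 - 150*n + 267) - n^3 + 11*n^2 - 23*n - 35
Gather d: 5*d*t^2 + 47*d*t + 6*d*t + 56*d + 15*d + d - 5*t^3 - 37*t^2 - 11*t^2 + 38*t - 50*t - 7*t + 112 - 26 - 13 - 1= d*(5*t^2 + 53*t + 72) - 5*t^3 - 48*t^2 - 19*t + 72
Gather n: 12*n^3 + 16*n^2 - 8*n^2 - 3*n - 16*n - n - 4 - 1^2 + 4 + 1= 12*n^3 + 8*n^2 - 20*n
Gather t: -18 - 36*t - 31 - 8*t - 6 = -44*t - 55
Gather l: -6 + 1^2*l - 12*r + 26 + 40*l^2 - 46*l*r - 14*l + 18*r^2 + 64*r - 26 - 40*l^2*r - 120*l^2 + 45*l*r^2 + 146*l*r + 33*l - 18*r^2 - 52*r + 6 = l^2*(-40*r - 80) + l*(45*r^2 + 100*r + 20)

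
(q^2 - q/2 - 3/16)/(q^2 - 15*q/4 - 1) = (q - 3/4)/(q - 4)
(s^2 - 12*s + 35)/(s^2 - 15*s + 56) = (s - 5)/(s - 8)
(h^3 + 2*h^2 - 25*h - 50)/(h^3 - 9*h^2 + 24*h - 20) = (h^2 + 7*h + 10)/(h^2 - 4*h + 4)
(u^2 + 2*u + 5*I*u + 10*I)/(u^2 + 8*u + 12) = (u + 5*I)/(u + 6)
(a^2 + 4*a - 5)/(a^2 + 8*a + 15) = (a - 1)/(a + 3)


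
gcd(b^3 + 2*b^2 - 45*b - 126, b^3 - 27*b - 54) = b + 3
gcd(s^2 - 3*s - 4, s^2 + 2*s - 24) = s - 4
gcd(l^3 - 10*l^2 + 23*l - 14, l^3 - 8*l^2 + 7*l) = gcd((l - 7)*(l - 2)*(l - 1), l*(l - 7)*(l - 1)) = l^2 - 8*l + 7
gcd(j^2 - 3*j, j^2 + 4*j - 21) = j - 3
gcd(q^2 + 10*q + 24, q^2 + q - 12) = q + 4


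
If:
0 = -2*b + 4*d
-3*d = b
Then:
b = 0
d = 0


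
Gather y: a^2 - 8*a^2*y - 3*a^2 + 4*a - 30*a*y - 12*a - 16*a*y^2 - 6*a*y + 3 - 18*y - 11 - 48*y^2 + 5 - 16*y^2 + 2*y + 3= -2*a^2 - 8*a + y^2*(-16*a - 64) + y*(-8*a^2 - 36*a - 16)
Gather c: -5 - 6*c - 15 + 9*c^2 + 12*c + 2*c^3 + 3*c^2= 2*c^3 + 12*c^2 + 6*c - 20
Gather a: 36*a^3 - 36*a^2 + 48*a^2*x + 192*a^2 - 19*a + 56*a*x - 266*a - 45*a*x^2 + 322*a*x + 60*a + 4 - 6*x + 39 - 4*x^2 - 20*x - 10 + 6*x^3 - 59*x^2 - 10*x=36*a^3 + a^2*(48*x + 156) + a*(-45*x^2 + 378*x - 225) + 6*x^3 - 63*x^2 - 36*x + 33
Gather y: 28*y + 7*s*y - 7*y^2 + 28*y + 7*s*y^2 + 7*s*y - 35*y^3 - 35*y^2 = -35*y^3 + y^2*(7*s - 42) + y*(14*s + 56)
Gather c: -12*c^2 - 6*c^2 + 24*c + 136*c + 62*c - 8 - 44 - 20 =-18*c^2 + 222*c - 72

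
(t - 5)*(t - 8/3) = t^2 - 23*t/3 + 40/3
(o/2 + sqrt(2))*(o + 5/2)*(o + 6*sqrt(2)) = o^3/2 + 5*o^2/4 + 4*sqrt(2)*o^2 + 12*o + 10*sqrt(2)*o + 30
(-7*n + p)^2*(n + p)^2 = 49*n^4 + 84*n^3*p + 22*n^2*p^2 - 12*n*p^3 + p^4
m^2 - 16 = (m - 4)*(m + 4)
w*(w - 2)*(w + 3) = w^3 + w^2 - 6*w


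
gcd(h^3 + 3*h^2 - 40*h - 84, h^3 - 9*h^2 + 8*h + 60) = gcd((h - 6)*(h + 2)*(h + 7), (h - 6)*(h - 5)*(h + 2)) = h^2 - 4*h - 12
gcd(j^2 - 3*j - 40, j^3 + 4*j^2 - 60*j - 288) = j - 8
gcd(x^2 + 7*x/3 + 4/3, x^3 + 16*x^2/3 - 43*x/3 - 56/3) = x + 1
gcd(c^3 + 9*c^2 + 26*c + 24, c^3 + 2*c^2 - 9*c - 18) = c^2 + 5*c + 6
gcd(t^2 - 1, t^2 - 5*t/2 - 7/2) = t + 1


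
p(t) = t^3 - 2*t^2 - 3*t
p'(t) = 3*t^2 - 4*t - 3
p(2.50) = -4.38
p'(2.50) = 5.75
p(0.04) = -0.12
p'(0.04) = -3.16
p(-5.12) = -171.29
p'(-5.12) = 96.12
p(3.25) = 3.45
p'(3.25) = 15.69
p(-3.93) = -79.80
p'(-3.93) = 59.05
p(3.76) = 13.60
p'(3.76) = 24.37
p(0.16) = -0.53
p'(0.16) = -3.56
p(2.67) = -3.23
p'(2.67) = 7.71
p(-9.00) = -864.00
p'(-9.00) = 276.00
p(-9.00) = -864.00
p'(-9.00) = 276.00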